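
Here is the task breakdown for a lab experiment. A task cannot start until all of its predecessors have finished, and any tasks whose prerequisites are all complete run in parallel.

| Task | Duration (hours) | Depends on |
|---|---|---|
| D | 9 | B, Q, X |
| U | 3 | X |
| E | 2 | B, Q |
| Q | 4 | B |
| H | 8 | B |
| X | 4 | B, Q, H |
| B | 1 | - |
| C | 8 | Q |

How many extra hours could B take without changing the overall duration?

The longest chain is B→H→X→D = 1+8+4+9 = 22; overall finish 22 hours.
The longest chain containing B totals 22 hours.
Float = 22 − 22 = 0.

0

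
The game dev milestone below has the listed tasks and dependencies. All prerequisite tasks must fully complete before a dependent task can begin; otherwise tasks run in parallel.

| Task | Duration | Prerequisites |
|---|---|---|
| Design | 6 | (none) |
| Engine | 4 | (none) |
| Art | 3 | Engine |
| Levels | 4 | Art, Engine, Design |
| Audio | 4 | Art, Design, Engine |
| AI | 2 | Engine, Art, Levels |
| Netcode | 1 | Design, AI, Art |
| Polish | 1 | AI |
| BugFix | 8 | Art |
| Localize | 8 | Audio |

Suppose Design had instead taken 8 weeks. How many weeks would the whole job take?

Actual critical path: Engine→Art→Audio→Localize = 4+3+4+8 = 19 ⇒ 19 weeks.
Design is off the critical path — its longest chain is 18 weeks, giving 1 of slack.
New critical path: Design→Audio→Localize = 8+4+8 = 20 ⇒ 20 weeks.

20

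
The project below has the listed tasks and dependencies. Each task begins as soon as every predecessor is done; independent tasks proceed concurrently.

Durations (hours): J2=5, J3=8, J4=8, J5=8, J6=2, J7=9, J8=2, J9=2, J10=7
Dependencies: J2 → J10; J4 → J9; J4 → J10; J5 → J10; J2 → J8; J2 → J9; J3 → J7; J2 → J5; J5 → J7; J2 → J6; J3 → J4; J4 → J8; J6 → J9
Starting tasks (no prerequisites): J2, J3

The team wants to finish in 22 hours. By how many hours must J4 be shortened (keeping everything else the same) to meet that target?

1

Current finish: 23 hours; target: 22.
J4 is on every critical path, so each hour cut from J4 cuts the finish by one (this holds down to a finish of 22).
Need 23 − 22 = 1 hour off J4 → J4 becomes 7 hours, finish becomes 22.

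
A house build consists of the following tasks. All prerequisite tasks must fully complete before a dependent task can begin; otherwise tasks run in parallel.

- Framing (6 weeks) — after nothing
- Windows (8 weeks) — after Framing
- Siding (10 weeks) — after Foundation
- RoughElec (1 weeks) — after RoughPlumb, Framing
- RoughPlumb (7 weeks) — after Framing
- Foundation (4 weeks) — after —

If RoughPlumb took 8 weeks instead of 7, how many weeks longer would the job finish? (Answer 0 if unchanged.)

1

Critical path before the change: Framing→RoughPlumb→RoughElec = 6+7+1 = 14 giving 14 weeks.
RoughPlumb lies on that path, so at 8 weeks the path becomes 15 weeks.
That remains the longest chain; total 15 weeks.
Change in finish: 15 − 14 = +1 weeks.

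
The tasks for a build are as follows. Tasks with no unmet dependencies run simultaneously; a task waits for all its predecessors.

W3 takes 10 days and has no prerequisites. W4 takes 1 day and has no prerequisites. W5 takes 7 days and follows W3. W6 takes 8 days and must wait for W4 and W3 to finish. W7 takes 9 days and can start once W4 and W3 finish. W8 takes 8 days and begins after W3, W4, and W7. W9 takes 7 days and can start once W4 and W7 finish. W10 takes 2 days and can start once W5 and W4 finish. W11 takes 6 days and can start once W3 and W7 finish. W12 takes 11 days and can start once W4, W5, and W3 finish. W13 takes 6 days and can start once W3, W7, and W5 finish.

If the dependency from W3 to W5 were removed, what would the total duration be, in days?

27

Before: longest chain W3→W5→W12 = 10+7+11 = 28, finish 28.
Without W3→W5, W5's earliest start moves from 10 to 0.
New critical path: W3→W7→W8 = 10+9+8 = 27 ⇒ 27 days.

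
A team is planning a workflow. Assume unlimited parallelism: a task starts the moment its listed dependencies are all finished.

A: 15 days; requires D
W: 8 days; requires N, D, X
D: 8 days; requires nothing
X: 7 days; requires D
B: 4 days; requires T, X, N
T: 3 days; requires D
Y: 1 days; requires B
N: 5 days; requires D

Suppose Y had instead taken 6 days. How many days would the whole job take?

Critical path before the change: D→X→W = 8+7+8 = 23 giving 23 days.
The longest path through Y is only 20 days, so Y has float 3.
The binding chain switches to D→X→B→Y = 8+7+4+6 = 25; finish 25 days.

25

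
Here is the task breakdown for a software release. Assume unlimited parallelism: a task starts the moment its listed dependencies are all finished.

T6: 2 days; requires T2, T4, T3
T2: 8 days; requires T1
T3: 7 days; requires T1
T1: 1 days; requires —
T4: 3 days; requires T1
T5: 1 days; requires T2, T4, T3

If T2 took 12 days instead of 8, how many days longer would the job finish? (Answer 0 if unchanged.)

Baseline: T1→T2→T6 = 1+8+2 = 11 → 11 days.
Since T2 is critical, the +4 change carries straight to that chain (now 15 days).
That remains the longest chain; total 15 days.
Change in finish: 15 − 11 = +4 days.

4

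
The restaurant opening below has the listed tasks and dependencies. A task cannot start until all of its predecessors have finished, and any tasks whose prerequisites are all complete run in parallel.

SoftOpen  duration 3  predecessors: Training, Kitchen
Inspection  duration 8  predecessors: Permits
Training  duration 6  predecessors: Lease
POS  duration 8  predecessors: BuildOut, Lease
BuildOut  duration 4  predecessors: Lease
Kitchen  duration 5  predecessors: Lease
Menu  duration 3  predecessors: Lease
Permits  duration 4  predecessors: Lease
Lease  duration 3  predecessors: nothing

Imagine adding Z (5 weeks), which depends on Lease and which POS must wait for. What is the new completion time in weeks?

Originally the schedule takes 15 weeks.
With Z inserted, POS now waits for max(BuildOut, Lease, Z).
New critical path: Lease→Z→POS = 3+5+8 = 16 ⇒ 16 weeks.

16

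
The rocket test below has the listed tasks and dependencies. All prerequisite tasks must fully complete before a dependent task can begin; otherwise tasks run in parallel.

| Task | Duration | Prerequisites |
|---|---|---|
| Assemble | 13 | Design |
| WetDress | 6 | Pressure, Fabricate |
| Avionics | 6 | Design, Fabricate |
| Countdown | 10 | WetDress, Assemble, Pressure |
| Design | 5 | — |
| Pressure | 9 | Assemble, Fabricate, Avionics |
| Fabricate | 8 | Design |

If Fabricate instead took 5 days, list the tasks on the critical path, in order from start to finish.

Design, Assemble, Pressure, WetDress, Countdown

Actual critical path: Design→Fabricate→Avionics→Pressure→WetDress→Countdown = 5+8+6+9+6+10 = 44 ⇒ 44 days.
Fabricate lies on that path, so at 5 days the path becomes 41 days.
The binding chain switches to Design→Assemble→Pressure→WetDress→Countdown = 5+13+9+6+10 = 43; finish 43 days.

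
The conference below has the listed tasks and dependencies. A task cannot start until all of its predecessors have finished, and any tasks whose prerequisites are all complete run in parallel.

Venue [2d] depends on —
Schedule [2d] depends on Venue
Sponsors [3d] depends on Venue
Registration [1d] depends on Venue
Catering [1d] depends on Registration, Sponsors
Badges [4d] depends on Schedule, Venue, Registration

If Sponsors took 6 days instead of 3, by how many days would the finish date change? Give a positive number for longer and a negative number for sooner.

1

Actual critical path: Venue→Schedule→Badges = 2+2+4 = 8 ⇒ 8 days.
Sponsors has 2 days of float (longest path through it is 6).
New critical path: Venue→Sponsors→Catering = 2+6+1 = 9 ⇒ 9 days.
Change in finish: 9 − 8 = +1 days.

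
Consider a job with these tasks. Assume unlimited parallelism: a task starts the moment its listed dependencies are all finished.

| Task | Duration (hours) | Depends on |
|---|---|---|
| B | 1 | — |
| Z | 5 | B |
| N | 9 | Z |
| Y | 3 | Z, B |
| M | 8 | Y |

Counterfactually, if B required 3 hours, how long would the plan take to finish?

19

Actual critical path: B→Z→Y→M = 1+5+3+8 = 17 ⇒ 17 hours.
B lies on that path, so at 3 hours the path becomes 19 hours.
No other chain overtakes it, so the finish is 19 hours.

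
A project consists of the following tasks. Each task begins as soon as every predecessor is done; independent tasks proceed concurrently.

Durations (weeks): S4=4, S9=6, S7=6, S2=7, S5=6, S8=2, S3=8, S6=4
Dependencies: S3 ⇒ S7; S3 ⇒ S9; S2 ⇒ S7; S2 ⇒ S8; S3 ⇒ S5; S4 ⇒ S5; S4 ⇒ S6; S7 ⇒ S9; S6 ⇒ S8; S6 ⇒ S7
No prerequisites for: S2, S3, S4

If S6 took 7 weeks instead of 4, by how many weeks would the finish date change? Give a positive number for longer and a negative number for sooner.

3

Critical path before the change: S4→S6→S7→S9 = 4+4+6+6 = 20 giving 20 weeks.
S6 lies on that path, so at 7 weeks the path becomes 23 weeks.
The critical path is still S4→S6→S7→S9; finish is now 23 weeks.
Change in finish: 23 − 20 = +3 weeks.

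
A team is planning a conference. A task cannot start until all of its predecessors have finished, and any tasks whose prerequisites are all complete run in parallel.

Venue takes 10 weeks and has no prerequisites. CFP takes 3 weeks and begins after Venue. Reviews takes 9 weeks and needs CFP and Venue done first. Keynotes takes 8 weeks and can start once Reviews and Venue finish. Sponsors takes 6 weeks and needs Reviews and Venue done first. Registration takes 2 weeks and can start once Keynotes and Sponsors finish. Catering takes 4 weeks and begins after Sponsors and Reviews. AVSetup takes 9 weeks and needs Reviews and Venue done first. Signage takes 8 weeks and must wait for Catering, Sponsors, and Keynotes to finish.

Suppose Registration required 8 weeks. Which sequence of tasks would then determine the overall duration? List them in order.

The binding path is Venue→CFP→Reviews→Sponsors→Catering→Signage = 10+3+9+6+4+8 = 40; finish at 40 weeks.
Registration has 8 weeks of float (longest path through it is 32).
That remains the longest chain; total 40 weeks.

Venue, CFP, Reviews, Sponsors, Catering, Signage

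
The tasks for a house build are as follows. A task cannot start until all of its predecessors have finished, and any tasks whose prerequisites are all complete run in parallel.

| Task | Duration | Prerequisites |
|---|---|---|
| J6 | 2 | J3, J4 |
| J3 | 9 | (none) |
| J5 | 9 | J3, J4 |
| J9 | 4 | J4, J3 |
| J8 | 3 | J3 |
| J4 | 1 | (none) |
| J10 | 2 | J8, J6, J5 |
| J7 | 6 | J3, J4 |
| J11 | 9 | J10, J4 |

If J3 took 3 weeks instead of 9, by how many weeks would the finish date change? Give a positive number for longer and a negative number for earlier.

-6

The binding path is J3→J5→J10→J11 = 9+9+2+9 = 29; finish at 29 weeks.
J3 is on the critical path; changing it to 3 makes that path 23 weeks.
The critical path is still J3→J5→J10→J11; finish is now 23 weeks.
Change in finish: 23 − 29 = -6 weeks.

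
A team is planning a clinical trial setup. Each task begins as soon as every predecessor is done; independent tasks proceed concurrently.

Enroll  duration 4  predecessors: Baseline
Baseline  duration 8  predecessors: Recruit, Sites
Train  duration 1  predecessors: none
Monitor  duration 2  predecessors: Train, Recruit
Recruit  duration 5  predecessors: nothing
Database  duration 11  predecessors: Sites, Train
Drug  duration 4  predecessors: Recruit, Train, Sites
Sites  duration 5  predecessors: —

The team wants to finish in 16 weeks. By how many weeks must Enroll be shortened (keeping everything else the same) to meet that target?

1

Current finish: 17 weeks; target: 16.
Enroll is on every critical path, so each week cut from Enroll cuts the finish by one (this holds down to a finish of 16).
Need 17 − 16 = 1 week off Enroll → Enroll becomes 3 weeks, finish becomes 16.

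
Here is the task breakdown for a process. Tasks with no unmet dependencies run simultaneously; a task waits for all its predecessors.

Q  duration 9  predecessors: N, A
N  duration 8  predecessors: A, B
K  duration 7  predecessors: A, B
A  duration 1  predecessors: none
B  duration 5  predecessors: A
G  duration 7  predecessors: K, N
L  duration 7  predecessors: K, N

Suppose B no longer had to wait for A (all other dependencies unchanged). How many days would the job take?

22

Before: longest chain A→B→N→Q = 1+5+8+9 = 23, finish 23.
Without A→B, B's earliest start moves from 1 to 0.
The longest chain is now B→N→Q = 5+8+9 = 22, so the job takes 22 days.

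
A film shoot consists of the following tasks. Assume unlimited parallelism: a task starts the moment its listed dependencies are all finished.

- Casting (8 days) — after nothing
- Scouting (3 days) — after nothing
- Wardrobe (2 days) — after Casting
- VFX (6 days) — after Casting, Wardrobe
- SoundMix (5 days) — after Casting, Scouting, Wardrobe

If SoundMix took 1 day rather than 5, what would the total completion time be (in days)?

16

The binding path is Casting→Wardrobe→VFX = 8+2+6 = 16; finish at 16 days.
SoundMix is off the critical path — its longest chain is 15 days, giving 1 of slack.
The critical path is still Casting→Wardrobe→VFX; finish is now 16 days.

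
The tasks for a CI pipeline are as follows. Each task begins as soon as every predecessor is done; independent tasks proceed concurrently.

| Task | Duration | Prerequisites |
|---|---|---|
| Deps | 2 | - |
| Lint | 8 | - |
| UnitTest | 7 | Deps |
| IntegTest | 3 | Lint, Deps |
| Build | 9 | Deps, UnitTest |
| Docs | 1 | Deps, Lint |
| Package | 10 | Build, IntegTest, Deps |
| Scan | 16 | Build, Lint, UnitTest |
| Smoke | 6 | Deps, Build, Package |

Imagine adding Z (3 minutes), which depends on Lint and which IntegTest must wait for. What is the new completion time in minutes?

34

Originally the schedule takes 34 minutes.
With Z inserted, IntegTest now waits for max(Lint, Deps, Z).
New critical path: Deps→UnitTest→Build→Package→Smoke = 2+7+9+10+6 = 34 ⇒ 34 minutes.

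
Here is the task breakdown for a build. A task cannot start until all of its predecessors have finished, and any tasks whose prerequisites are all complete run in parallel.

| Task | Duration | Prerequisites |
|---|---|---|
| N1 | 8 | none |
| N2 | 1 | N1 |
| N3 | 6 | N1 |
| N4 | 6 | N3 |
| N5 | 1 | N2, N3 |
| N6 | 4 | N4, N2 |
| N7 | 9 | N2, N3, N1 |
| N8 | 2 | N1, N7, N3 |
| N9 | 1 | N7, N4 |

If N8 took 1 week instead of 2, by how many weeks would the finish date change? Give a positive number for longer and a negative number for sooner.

-1

Actual critical path: N1→N3→N7→N8 = 8+6+9+2 = 25 ⇒ 25 weeks.
Since N8 is critical, the -1 change carries straight to that chain (now 24 weeks).
New critical path: N1→N3→N4→N6 = 8+6+6+4 = 24 ⇒ 24 weeks.
Change in finish: 24 − 25 = -1 weeks.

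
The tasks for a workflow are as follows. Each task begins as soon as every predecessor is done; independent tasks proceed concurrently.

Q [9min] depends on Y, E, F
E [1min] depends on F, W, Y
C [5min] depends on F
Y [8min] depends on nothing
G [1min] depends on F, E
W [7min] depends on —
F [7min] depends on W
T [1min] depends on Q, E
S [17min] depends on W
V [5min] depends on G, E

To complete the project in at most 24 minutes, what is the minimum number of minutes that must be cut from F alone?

1

Current finish: 25 minutes; target: 24.
F is on every critical path, so each minute cut from F cuts the finish by one (this holds down to a finish of 24).
Need 25 − 24 = 1 minute off F → F becomes 6 minutes, finish becomes 24.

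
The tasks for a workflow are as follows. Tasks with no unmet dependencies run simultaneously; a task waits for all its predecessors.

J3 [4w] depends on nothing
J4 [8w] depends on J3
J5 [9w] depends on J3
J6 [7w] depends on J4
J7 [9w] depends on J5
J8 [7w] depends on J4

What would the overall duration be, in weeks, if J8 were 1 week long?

22

As given, the longest chain is J3→J5→J7 = 4+9+9 = 22, so the finish is 22 weeks.
J8 is off the critical path — its longest chain is 19 weeks, giving 3 of slack.
No other chain overtakes it, so the finish is 22 weeks.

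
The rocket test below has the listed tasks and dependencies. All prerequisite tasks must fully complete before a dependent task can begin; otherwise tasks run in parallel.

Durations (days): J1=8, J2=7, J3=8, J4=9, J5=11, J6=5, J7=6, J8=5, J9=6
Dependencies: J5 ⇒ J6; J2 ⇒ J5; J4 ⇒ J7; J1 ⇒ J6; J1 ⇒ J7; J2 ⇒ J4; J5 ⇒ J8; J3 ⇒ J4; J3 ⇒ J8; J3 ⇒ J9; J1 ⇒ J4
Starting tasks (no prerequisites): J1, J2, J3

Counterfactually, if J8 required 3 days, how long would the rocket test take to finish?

The binding path is J2→J5→J8 = 7+11+5 = 23; finish at 23 days.
Since J8 is critical, the -2 change carries straight to that chain (now 21 days).
The binding chain switches to J1→J4→J7 = 8+9+6 = 23; finish 23 days.

23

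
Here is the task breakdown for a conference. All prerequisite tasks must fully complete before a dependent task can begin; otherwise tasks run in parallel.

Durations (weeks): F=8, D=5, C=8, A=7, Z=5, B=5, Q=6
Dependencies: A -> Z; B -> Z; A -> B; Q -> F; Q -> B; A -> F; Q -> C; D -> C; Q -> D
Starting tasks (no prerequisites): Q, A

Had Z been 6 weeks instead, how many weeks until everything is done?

The binding path is Q→D→C = 6+5+8 = 19; finish at 19 weeks.
Z is off the critical path — its longest chain is 17 weeks, giving 2 of slack.
That remains the longest chain; total 19 weeks.

19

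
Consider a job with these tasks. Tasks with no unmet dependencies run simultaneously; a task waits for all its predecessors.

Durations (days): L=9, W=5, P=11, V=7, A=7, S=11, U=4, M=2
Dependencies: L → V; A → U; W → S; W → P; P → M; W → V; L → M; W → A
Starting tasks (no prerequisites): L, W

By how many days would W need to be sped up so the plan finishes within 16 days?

Current finish: 18 days; target: 16.
W is on every critical path, so each day cut from W cuts the finish by one (this holds down to a finish of 16).
Need 18 − 16 = 2 days off W → W becomes 3 days, finish becomes 16.

2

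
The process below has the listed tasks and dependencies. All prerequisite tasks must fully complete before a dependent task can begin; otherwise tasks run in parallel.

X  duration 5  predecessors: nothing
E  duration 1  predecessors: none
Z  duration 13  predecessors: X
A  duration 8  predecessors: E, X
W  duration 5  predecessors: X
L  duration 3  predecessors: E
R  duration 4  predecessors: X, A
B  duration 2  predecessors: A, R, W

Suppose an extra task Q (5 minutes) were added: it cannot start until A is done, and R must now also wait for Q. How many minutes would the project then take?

24

Originally the project takes 19 minutes.
With Q inserted, R now waits for max(X, A, Q).
New critical path: X→A→Q→R→B = 5+8+5+4+2 = 24 ⇒ 24 minutes.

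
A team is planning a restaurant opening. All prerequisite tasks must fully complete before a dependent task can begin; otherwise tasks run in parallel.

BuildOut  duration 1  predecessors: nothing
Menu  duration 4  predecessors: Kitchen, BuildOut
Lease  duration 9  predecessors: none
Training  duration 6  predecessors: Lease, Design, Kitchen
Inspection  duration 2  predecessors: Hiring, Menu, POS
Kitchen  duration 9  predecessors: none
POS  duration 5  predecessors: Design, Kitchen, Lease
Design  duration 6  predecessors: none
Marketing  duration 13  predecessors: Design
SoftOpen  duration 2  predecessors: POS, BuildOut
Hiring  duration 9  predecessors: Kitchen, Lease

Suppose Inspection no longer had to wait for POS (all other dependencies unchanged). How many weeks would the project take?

Original critical path: Lease→Hiring→Inspection = 9+9+2 = 20 ⇒ 20 weeks.
Dropping POS→Inspection doesn't change Inspection's earliest start (18); another predecessor still binds.
The longest chain is now Lease→Hiring→Inspection = 9+9+2 = 20, so the project takes 20 weeks.

20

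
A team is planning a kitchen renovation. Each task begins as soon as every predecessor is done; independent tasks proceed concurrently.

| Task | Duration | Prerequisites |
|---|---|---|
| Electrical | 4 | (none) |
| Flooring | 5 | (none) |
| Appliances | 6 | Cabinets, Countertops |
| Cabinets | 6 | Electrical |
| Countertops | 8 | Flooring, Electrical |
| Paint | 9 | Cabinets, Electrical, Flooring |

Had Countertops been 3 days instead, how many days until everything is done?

Baseline: Flooring→Countertops→Appliances = 5+8+6 = 19 → 19 days.
Countertops lies on that path, so at 3 days the path becomes 14 days.
Now Electrical→Cabinets→Paint = 4+6+9 = 19 is longest, so the finish becomes 19 days.

19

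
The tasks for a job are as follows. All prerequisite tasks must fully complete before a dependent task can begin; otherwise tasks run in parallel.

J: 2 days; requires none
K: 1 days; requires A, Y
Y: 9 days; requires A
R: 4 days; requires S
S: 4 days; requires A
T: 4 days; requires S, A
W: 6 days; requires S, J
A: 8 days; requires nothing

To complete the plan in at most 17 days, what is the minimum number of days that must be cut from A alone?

1

Current finish: 18 days; target: 17.
A is on every critical path, so each day cut from A cuts the finish by one (this holds down to a finish of 11).
Need 18 − 17 = 1 day off A → A becomes 7 days, finish becomes 17.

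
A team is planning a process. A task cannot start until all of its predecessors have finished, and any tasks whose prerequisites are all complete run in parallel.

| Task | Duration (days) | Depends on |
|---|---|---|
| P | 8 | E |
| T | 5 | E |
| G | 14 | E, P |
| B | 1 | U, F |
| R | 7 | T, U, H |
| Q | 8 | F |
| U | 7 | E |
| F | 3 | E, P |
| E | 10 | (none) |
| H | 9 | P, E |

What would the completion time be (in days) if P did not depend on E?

26

Original critical path: E→P→H→R = 10+8+9+7 = 34 ⇒ 34 days.
Without E→P, P's earliest start moves from 10 to 0.
New critical path: E→H→R = 10+9+7 = 26 ⇒ 26 days.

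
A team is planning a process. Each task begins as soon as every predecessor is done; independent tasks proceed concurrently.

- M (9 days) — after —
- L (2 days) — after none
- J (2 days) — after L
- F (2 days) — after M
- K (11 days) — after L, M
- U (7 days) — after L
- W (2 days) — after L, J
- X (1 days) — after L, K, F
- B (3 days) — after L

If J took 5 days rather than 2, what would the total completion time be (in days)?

Critical path before the change: M→K→X = 9+11+1 = 21 giving 21 days.
The longest path through J is only 6 days, so J has float 15.
No other chain overtakes it, so the finish is 21 days.

21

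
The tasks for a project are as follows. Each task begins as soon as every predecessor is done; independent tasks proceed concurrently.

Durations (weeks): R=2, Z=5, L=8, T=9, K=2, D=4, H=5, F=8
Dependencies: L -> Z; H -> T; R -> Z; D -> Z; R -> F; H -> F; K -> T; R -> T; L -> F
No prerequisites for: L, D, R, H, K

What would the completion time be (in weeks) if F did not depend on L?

14

With the dependency in place, L→F = 8+8 = 16 sets the finish at 16 weeks.
Without L→F, F's earliest start moves from 8 to 5.
New critical path: H→T = 5+9 = 14 ⇒ 14 weeks.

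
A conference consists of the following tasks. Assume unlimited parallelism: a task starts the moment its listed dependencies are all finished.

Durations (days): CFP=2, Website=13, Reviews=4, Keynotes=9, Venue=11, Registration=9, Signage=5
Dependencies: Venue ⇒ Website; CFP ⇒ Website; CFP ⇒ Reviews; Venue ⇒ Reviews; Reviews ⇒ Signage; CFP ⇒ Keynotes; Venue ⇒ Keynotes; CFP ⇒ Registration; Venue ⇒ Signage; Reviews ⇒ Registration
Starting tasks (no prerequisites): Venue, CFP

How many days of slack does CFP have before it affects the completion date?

9

Venue→Reviews→Registration = 11+4+9 = 24 sets the makespan at 24 days.
CFP finishes as early as 2 and must finish by 11.
Float = 24 − 15 = 9.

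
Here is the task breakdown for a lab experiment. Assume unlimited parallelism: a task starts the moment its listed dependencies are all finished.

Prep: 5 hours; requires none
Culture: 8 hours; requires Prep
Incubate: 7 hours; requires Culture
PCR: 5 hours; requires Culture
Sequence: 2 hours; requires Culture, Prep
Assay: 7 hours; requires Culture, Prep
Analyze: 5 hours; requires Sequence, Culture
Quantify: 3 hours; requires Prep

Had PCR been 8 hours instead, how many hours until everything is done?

Baseline: Prep→Culture→Incubate = 5+8+7 = 20 → 20 hours.
The longest path through PCR is only 18 hours, so PCR has float 2.
Now Prep→Culture→PCR = 5+8+8 = 21 is longest, so the finish becomes 21 hours.

21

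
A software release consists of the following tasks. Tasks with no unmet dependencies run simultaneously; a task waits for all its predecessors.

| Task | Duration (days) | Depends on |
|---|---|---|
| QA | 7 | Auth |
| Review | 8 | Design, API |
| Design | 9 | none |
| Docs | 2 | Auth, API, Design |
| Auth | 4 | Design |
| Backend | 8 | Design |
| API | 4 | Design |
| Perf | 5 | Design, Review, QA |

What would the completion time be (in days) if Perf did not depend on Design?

With the dependency in place, Design→API→Review→Perf = 9+4+8+5 = 26 sets the finish at 26 days.
Dropping Design→Perf doesn't change Perf's earliest start (21); another predecessor still binds.
New critical path: Design→API→Review→Perf = 9+4+8+5 = 26 ⇒ 26 days.

26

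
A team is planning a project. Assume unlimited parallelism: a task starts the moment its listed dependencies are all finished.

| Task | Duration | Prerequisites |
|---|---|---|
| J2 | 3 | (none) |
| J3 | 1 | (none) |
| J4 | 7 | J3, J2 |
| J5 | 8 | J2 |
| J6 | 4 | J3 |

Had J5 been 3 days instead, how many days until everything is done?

Actual critical path: J2→J5 = 3+8 = 11 ⇒ 11 days.
Since J5 is critical, the -5 change carries straight to that chain (now 6 days).
New critical path: J2→J4 = 3+7 = 10 ⇒ 10 days.

10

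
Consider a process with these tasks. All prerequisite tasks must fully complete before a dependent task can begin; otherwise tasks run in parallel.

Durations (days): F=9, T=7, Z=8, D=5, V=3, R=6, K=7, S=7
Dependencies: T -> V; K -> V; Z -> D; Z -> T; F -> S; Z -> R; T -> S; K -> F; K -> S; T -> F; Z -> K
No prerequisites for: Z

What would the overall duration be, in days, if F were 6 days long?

Actual critical path: Z→T→F→S = 8+7+9+7 = 31 ⇒ 31 days.
F is on the critical path; changing it to 6 makes that path 28 days.
That remains the longest chain; total 28 days.

28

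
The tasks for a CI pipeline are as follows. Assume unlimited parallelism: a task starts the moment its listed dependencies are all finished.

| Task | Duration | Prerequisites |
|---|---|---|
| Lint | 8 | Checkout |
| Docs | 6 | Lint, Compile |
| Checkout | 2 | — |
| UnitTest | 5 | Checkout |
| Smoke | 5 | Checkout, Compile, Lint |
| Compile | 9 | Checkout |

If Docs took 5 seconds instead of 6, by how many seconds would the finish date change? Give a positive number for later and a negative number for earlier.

-1

Critical path before the change: Checkout→Compile→Docs = 2+9+6 = 17 giving 17 seconds.
Since Docs is critical, the -1 change carries straight to that chain (now 16 seconds).
That remains the longest chain; total 16 seconds.
Change in finish: 16 − 17 = -1 seconds.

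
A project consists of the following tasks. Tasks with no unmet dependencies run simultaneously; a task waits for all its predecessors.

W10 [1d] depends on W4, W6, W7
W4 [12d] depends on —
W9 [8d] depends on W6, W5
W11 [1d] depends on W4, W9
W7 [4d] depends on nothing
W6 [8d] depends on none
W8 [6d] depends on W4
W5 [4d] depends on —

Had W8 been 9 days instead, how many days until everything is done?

Actual critical path: W4→W8 = 12+6 = 18 ⇒ 18 days.
W8 is on the critical path; changing it to 9 makes that path 21 days.
No other chain overtakes it, so the finish is 21 days.

21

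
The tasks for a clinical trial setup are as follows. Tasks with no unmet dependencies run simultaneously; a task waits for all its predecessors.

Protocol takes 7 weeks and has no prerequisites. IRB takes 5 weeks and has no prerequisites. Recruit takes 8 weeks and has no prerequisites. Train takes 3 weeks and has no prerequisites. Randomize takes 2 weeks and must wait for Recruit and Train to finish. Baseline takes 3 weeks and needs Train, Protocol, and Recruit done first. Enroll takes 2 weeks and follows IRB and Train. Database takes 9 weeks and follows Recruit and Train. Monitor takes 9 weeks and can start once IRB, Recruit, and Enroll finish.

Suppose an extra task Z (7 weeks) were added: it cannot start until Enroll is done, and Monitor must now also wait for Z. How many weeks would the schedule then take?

23

Originally the schedule takes 17 weeks.
With Z inserted, Monitor now waits for max(IRB, Recruit, Enroll, Z).
New critical path: IRB→Enroll→Z→Monitor = 5+2+7+9 = 23 ⇒ 23 weeks.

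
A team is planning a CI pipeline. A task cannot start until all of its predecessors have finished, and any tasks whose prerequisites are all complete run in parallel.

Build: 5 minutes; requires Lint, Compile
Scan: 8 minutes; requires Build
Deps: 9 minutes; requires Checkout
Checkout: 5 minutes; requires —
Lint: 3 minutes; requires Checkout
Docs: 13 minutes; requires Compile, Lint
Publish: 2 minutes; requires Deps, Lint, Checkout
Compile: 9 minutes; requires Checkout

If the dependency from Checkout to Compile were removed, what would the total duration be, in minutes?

22

Before: longest chain Checkout→Compile→Build→Scan = 5+9+5+8 = 27, finish 27.
Without Checkout→Compile, Compile's earliest start moves from 5 to 0.
New critical path: Compile→Build→Scan = 9+5+8 = 22 ⇒ 22 minutes.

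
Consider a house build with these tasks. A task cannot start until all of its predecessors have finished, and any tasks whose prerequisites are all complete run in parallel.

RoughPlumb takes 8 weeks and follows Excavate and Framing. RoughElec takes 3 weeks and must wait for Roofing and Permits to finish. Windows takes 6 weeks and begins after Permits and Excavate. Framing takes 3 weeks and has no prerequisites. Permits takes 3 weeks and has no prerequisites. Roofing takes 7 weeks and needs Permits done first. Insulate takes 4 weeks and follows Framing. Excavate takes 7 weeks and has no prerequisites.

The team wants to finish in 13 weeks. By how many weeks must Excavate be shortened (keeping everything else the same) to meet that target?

2

Current finish: 15 weeks; target: 13.
Excavate is on every critical path, so each week cut from Excavate cuts the finish by one (this holds down to a finish of 13).
Need 15 − 13 = 2 weeks off Excavate → Excavate becomes 5 weeks, finish becomes 13.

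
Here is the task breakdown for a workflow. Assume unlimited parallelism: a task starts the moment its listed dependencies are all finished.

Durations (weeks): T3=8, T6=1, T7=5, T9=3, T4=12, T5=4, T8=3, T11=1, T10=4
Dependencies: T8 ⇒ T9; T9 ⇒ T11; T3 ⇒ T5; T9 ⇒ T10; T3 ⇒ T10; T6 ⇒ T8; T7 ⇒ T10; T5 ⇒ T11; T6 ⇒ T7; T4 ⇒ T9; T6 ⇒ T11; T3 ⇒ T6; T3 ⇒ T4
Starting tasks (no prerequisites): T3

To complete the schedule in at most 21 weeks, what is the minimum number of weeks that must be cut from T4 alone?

Current finish: 27 weeks; target: 21.
T4 is on every critical path, so each week cut from T4 cuts the finish by one (this holds down to a finish of 19).
Need 27 − 21 = 6 weeks off T4 → T4 becomes 6 weeks, finish becomes 21.

6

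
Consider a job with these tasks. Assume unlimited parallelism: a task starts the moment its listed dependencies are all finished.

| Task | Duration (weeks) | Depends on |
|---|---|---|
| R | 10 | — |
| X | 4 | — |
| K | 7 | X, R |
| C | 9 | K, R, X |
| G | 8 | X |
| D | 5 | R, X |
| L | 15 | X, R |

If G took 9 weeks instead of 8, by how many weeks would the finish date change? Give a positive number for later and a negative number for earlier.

0

Actual critical path: R→K→C = 10+7+9 = 26 ⇒ 26 weeks.
G has 14 weeks of float (longest path through it is 12).
No other chain overtakes it, so the finish is 26 weeks.
Change in finish: 26 − 26 = +0 weeks.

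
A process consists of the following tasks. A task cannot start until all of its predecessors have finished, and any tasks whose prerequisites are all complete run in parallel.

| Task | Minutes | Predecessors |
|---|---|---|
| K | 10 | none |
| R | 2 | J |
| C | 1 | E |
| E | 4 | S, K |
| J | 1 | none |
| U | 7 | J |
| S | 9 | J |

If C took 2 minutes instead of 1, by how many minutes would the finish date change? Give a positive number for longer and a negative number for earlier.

Critical path before the change: K→E→C = 10+4+1 = 15 giving 15 minutes.
Since C is critical, the +1 change carries straight to that chain (now 16 minutes).
The critical path is still K→E→C; finish is now 16 minutes.
Change in finish: 16 − 15 = +1 minutes.

1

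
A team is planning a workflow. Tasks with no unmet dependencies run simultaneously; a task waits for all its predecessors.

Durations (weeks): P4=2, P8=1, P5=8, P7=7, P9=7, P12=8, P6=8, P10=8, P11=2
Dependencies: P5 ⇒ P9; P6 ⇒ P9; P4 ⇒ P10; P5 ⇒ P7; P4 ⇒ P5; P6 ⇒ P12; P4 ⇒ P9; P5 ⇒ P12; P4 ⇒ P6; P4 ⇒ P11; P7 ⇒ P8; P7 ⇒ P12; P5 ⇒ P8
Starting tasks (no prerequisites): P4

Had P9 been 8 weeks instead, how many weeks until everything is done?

25

Baseline: P4→P5→P7→P12 = 2+8+7+8 = 25 → 25 weeks.
P9 has 8 weeks of float (longest path through it is 17).
The critical path is still P4→P5→P7→P12; finish is now 25 weeks.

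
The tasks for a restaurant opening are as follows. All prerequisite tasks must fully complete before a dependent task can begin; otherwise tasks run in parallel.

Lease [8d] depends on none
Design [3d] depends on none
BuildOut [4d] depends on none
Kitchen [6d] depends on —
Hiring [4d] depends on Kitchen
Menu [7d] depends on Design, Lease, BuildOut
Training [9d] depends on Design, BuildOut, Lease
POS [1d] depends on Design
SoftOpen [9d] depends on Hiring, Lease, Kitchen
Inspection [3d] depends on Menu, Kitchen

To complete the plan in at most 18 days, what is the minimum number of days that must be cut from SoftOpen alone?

1

Current finish: 19 days; target: 18.
SoftOpen is on every critical path, so each day cut from SoftOpen cuts the finish by one (this holds down to a finish of 18).
Need 19 − 18 = 1 day off SoftOpen → SoftOpen becomes 8 days, finish becomes 18.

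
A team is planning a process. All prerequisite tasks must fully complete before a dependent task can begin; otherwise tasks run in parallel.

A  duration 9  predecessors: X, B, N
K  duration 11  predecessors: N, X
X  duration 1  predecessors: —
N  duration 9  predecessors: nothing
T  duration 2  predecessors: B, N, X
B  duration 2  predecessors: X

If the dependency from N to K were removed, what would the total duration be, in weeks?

18

Original critical path: N→K = 9+11 = 20 ⇒ 20 weeks.
Without N→K, K's earliest start moves from 9 to 1.
New critical path: N→A = 9+9 = 18 ⇒ 18 weeks.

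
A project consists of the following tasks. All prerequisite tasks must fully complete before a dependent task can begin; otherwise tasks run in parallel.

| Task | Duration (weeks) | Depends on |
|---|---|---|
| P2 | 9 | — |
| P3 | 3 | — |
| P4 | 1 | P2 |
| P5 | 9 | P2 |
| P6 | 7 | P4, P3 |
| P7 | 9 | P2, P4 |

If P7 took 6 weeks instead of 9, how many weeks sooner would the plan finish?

Actual critical path: P2→P4→P7 = 9+1+9 = 19 ⇒ 19 weeks.
P7 is on the critical path; changing it to 6 makes that path 16 weeks.
Now P2→P5 = 9+9 = 18 is longest, so the finish becomes 18 weeks.
Change in finish: 18 − 19 = -1 weeks.

1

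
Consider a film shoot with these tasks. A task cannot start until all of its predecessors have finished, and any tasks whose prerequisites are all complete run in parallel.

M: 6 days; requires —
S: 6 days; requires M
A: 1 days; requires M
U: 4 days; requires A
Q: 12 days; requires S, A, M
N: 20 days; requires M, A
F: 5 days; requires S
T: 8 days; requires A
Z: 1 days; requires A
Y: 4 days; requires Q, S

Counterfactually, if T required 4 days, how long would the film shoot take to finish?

Actual critical path: M→S→Q→Y = 6+6+12+4 = 28 ⇒ 28 days.
T is off the critical path — its longest chain is 15 days, giving 13 of slack.
The critical path is still M→S→Q→Y; finish is now 28 days.

28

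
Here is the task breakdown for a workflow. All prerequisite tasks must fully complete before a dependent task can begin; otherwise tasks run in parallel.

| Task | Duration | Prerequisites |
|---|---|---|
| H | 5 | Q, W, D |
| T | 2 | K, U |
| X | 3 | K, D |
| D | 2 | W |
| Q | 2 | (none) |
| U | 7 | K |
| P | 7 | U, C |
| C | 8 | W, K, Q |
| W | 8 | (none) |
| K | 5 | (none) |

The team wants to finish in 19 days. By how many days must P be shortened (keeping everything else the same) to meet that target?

Current finish: 23 days; target: 19.
P is on every critical path, so each day cut from P cuts the finish by one (this holds down to a finish of 17).
Need 23 − 19 = 4 days off P → P becomes 3 days, finish becomes 19.

4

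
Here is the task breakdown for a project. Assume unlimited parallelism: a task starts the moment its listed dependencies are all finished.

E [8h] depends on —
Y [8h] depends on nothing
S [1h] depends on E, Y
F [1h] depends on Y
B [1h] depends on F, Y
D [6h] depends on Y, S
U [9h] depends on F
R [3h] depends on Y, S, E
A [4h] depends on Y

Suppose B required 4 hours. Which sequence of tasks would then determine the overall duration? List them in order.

Y, F, U

Actual critical path: Y→F→U = 8+1+9 = 18 ⇒ 18 hours.
The longest path through B is only 10 hours, so B has float 8.
No other chain overtakes it, so the finish is 18 hours.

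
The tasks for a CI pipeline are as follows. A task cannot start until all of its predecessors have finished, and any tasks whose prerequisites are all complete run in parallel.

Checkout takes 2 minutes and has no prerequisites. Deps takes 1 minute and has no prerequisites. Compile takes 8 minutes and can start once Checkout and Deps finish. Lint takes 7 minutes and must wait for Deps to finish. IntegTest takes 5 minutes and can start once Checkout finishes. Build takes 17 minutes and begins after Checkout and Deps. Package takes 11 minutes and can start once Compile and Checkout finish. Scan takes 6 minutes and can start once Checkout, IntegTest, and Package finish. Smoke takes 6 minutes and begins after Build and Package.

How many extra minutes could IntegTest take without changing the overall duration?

14

Checkout→Compile→Package→Scan = 2+8+11+6 = 27 sets the makespan at 27 minutes.
The longest chain containing IntegTest totals 13 minutes.
Slack of IntegTest = 16 − 2 = 14 minutes.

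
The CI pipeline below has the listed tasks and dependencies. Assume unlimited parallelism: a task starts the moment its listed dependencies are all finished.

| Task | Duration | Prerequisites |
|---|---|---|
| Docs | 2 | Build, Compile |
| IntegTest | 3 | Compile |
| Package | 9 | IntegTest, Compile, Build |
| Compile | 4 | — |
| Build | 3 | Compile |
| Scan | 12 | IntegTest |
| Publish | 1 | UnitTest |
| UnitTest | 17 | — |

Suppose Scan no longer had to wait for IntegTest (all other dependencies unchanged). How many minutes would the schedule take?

18

Before: longest chain Compile→IntegTest→Scan = 4+3+12 = 19, finish 19.
Without IntegTest→Scan, Scan's earliest start moves from 7 to 0.
After: UnitTest→Publish = 17+1 = 18 → 18 minutes.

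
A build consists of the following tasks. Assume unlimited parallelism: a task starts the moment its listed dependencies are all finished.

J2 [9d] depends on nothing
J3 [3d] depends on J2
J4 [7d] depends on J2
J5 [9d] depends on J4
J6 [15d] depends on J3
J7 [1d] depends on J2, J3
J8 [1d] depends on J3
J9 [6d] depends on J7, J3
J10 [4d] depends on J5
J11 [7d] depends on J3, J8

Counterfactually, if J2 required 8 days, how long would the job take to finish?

Actual critical path: J2→J4→J5→J10 = 9+7+9+4 = 29 ⇒ 29 days.
J2 lies on that path, so at 8 days the path becomes 28 days.
The critical path is still J2→J4→J5→J10; finish is now 28 days.

28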